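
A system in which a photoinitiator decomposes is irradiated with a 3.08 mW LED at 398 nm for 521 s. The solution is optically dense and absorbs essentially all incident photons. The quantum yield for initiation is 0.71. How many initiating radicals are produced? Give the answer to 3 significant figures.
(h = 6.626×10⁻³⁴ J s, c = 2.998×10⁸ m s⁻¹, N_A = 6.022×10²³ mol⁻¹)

Photon energy at 398 nm: hc/λ = (6.626×10⁻³⁴)(2.998×10⁸)/(398×10⁻⁹) = 4.991×10⁻¹⁹ J.
Energy delivered: (3.08 mW)(521 s) = 1.605 J.
Photons incident: 1.605 / 4.991×10⁻¹⁹ = 3.216×10¹⁸, i.e. 3.216×10¹⁸/6.022×10²³ = 5.340×10⁻⁶ mol.
Product: Φ × n_abs = 0.71 × 5.340×10⁻⁶ = 3.791×10⁻⁶ mol.
As a count: 3.791×10⁻⁶ × 6.022×10²³ = 2.28×10¹⁸.

2.28×10¹⁸ initiating radicals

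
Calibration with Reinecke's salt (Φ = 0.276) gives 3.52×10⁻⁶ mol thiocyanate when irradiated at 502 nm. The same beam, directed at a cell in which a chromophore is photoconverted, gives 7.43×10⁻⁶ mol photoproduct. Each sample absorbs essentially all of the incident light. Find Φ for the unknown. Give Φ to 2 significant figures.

Φ = 0.58

Photons absorbed by the actinometer: 3.52×10⁻⁶ / 0.276 = 1.275×10⁻⁵ mol.
Φ(unknown) = 7.43×10⁻⁶ / 1.275×10⁻⁵ = 0.58.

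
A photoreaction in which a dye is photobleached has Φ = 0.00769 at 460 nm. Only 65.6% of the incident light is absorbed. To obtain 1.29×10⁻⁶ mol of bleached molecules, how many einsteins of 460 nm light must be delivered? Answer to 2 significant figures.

Photons that must be absorbed: 1.29×10⁻⁶ / 0.00769 = 1.678×10⁻⁴ mol.
Incident photons needed: 1.678×10⁻⁴ / 0.656 = 2.558×10⁻⁴ mol.

2.6×10⁻⁴ einstein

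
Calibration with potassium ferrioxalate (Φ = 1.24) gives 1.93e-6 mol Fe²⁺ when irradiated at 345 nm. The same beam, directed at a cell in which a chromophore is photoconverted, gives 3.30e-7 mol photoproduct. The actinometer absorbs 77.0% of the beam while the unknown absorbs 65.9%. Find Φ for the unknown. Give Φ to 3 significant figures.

Φ = 0.248

Photons absorbed by the actinometer: 1.93e-6 / 1.24 = 1.556e-6 mol.
Incident flux: 1.556e-6 / 0.770 = 2.021e-6 einstein.
Absorbed by unknown: 0.659 × 2.021e-6 = 1.332e-6 mol.
Φ(unknown) = 3.30e-7 / 1.332e-6 = 0.248.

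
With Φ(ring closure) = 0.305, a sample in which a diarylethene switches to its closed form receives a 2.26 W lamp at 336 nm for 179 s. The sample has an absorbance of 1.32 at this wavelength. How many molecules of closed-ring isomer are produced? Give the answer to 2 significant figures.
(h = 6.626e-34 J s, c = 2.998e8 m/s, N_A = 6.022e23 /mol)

2.0e20 molecules

Photon energy at 336 nm: hc/λ = (6.626e-34)(2.998e8)/(336e-9) = 5.912e-19 J.
Energy delivered: (2.26 W)(179 s) = 404.5 J.
Photons incident: 404.5 / 5.912e-19 = 6.842e20, i.e. 6.842e20/6.022e23 = 0.001136 mol.
Fraction absorbed: 1 − 10^(−1.32) = 0.9521.
Photons absorbed: 0.9521 × 0.001136 = 0.001082 mol.
Product: Φ × n_abs = 0.305 × 0.001082 = 3.300e-4 mol.
As a count: 3.300e-4 × 6.022e23 = 2.0e20.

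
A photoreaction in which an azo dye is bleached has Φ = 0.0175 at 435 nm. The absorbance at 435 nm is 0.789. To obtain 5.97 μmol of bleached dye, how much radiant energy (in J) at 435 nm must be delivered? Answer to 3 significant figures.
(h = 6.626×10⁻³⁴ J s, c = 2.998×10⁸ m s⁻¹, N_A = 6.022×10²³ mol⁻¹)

112 J

Product: 5.97 μmol = 5.97×10⁻⁶ mol.
Photons that must be absorbed: 5.97×10⁻⁶ / 0.0175 = 3.411×10⁻⁴ mol.
Fraction absorbed: 1 − 10^(−0.789) = 0.8374.
Incident photons needed: 3.411×10⁻⁴ / 0.8374 = 4.073×10⁻⁴ mol.
Photon energy: hc/λ = 4.567×10⁻¹⁹ J; per mole, 2.750×10⁵ J mol⁻¹.
Energy required: 4.073×10⁻⁴ × 2.750×10⁵ = 112 J.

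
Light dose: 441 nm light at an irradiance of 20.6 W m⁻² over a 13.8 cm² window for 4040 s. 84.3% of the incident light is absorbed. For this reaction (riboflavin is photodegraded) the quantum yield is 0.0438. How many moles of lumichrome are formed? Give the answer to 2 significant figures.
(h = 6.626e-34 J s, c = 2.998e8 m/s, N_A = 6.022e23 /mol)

Photon energy at 441 nm: hc/λ = (6.626e-34)(2.998e8)/(441e-9) = 4.504e-19 J.
Energy delivered: (20.6 W m⁻²)(13.8e-4 m²)(4040 s) = 114.8 J.
Photons incident: 114.8 / 4.504e-19 = 2.549e20, i.e. 2.549e20/6.022e23 = 4.233e-4 mol.
Photons absorbed: 0.843 × 4.233e-4 = 3.568e-4 mol.
Product: Φ × n_abs = 0.0438 × 3.568e-4 = 1.563e-5 mol.

1.6e-5 mol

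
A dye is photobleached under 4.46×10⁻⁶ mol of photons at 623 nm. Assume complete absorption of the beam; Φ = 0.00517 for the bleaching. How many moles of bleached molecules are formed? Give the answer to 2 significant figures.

2.3×10⁻⁸ mol

Product: Φ × n_abs = 0.00517 × 4.46×10⁻⁶ = 2.306×10⁻⁸ mol.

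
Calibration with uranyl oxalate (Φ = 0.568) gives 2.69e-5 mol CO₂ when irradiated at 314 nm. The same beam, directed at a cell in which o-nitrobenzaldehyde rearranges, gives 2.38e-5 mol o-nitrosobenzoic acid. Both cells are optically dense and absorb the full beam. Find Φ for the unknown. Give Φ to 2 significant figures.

Photons absorbed by the actinometer: 2.69e-5 / 0.568 = 4.736e-5 mol.
Φ(unknown) = 2.38e-5 / 4.736e-5 = 0.50.

Φ = 0.50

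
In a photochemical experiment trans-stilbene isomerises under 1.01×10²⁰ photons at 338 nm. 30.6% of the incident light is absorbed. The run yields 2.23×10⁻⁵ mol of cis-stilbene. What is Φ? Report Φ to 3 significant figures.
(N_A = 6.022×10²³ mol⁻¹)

Moles of photons: 1.01×10²⁰ / 6.022×10²³ = 1.677×10⁻⁴ mol.
Photons absorbed: 0.306 × 1.677×10⁻⁴ = 5.132×10⁻⁵ mol.
Φ = 2.23×10⁻⁵ mol / 5.132×10⁻⁵ mol photons = 0.435.

Φ = 0.435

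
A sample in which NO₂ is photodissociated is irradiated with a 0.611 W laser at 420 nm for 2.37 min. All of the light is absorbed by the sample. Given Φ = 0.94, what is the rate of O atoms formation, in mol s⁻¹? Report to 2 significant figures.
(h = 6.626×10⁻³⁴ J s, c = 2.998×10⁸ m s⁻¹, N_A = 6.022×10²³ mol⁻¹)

Photon energy at 420 nm: hc/λ = (6.626×10⁻³⁴)(2.998×10⁸)/(420×10⁻⁹) = 4.730×10⁻¹⁹ J.
Energy delivered: (0.611 W)(142.2 s) = 86.88 J.
Photons incident: 86.88 / 4.730×10⁻¹⁹ = 1.837×10²⁰, i.e. 1.837×10²⁰/6.022×10²³ = 3.050×10⁻⁴ mol.
Product formed: 0.94 × 3.050×10⁻⁴ = 2.867×10⁻⁴ mol.
Rate: 2.867×10⁻⁴ / 142.2 s = 2.0×10⁻⁶ mol s⁻¹.

2.0×10⁻⁶ mol s⁻¹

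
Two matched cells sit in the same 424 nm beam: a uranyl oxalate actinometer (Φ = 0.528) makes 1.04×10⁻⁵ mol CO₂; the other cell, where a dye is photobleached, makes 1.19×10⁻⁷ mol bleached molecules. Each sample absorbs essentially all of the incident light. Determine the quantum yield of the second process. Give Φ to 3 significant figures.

Φ = 0.00604

Photons absorbed by the actinometer: 1.04×10⁻⁵ / 0.528 = 1.970×10⁻⁵ mol.
Φ(unknown) = 1.19×10⁻⁷ / 1.970×10⁻⁵ = 0.00604.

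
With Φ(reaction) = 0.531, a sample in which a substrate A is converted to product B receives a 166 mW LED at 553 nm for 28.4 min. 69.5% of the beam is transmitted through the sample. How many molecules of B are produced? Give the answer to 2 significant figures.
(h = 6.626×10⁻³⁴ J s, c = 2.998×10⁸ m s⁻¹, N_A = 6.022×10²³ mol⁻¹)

Photon energy at 553 nm: hc/λ = (6.626×10⁻³⁴)(2.998×10⁸)/(553×10⁻⁹) = 3.592×10⁻¹⁹ J.
Energy delivered: (166 mW)(1704 s) = 282.9 J.
Photons incident: 282.9 / 3.592×10⁻¹⁹ = 7.876×10²⁰, i.e. 7.876×10²⁰/6.022×10²³ = 0.001308 mol.
Fraction absorbed: 1 − 69.5/100 = 0.3050.
Photons absorbed: 0.3050 × 0.001308 = 3.989×10⁻⁴ mol.
Product: Φ × n_abs = 0.531 × 3.989×10⁻⁴ = 2.118×10⁻⁴ mol.
As a count: 2.118×10⁻⁴ × 6.022×10²³ = 1.3×10²⁰.

1.3×10²⁰ molecules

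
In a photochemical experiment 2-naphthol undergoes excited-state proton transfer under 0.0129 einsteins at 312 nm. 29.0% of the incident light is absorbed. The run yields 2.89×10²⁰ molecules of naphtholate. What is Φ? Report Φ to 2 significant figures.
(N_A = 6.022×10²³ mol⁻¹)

Φ = 0.13

Product: 2.89×10²⁰ / 6.022×10²³ = 4.799×10⁻⁴ mol.
Photons absorbed: 0.290 × 0.0129 = 0.003741 mol.
Φ = 4.799×10⁻⁴ mol / 0.003741 mol photons = 0.13.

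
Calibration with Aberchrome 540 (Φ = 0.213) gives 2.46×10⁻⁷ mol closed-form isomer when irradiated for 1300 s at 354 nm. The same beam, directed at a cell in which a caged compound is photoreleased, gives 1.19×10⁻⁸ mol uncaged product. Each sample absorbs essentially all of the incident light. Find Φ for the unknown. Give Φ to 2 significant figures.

Photons absorbed by the actinometer: 2.46×10⁻⁷ / 0.213 = 1.155×10⁻⁶ mol.
Φ(unknown) = 1.19×10⁻⁸ / 1.155×10⁻⁶ = 0.010.

Φ = 0.010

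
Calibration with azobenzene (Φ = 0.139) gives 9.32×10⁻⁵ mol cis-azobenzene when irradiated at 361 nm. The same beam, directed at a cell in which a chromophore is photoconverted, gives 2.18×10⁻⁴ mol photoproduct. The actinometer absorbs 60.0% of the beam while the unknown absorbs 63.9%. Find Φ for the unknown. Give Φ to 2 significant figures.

Photons absorbed by the actinometer: 9.32×10⁻⁵ / 0.139 = 6.705×10⁻⁴ mol.
Incident flux: 6.705×10⁻⁴ / 0.600 = 0.001118 einstein.
Absorbed by unknown: 0.639 × 0.001118 = 7.144×10⁻⁴ mol.
Φ(unknown) = 2.18×10⁻⁴ / 7.144×10⁻⁴ = 0.31.

Φ = 0.31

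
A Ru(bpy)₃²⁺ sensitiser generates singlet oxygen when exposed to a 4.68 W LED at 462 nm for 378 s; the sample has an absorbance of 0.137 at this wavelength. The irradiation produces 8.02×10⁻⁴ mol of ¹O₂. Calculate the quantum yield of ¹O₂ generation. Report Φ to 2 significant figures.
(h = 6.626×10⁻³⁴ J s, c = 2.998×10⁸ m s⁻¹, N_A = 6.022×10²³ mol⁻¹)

Φ = 0.43

Photon energy at 462 nm: hc/λ = (6.626×10⁻³⁴)(2.998×10⁸)/(462×10⁻⁹) = 4.300×10⁻¹⁹ J.
Energy delivered: (4.68 W)(378 s) = 1769 J.
Photons incident: 1769 / 4.300×10⁻¹⁹ = 4.114×10²¹, i.e. 4.114×10²¹/6.022×10²³ = 0.006832 mol.
Fraction absorbed: 1 − 10^(−0.137) = 0.2705.
Photons absorbed: 0.2705 × 0.006832 = 0.001848 mol.
Φ = 8.02×10⁻⁴ mol / 0.001848 mol photons = 0.43.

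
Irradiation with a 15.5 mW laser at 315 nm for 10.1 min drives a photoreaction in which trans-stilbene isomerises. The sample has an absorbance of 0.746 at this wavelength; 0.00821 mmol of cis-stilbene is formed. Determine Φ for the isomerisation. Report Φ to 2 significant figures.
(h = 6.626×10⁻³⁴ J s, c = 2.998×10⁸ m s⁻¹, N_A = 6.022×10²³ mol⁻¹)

Product: 0.00821 mmol = 8.21×10⁻⁶ mol.
Photon energy at 315 nm: hc/λ = (6.626×10⁻³⁴)(2.998×10⁸)/(315×10⁻⁹) = 6.306×10⁻¹⁹ J.
Energy delivered: (15.5 mW)(606 s) = 9.393 J.
Photons incident: 9.393 / 6.306×10⁻¹⁹ = 1.490×10¹⁹, i.e. 1.490×10¹⁹/6.022×10²³ = 2.474×10⁻⁵ mol.
Fraction absorbed: 1 − 10^(−0.746) = 0.8205.
Photons absorbed: 0.8205 × 2.474×10⁻⁵ = 2.030×10⁻⁵ mol.
Φ = 8.21×10⁻⁶ mol / 2.030×10⁻⁵ mol photons = 0.40.

Φ = 0.40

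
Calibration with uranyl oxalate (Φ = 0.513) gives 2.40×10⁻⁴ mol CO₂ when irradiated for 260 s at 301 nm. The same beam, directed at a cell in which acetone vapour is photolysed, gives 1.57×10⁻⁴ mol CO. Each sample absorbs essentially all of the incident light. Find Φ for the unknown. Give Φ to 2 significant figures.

Φ = 0.34

Photons absorbed by the actinometer: 2.40×10⁻⁴ / 0.513 = 4.678×10⁻⁴ mol.
Φ(unknown) = 1.57×10⁻⁴ / 4.678×10⁻⁴ = 0.34.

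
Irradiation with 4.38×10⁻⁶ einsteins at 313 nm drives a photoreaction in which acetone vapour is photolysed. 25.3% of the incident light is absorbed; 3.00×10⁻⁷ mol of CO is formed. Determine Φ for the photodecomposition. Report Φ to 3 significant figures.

Photons absorbed: 0.253 × 4.38×10⁻⁶ = 1.108×10⁻⁶ mol.
Φ = 3.00×10⁻⁷ mol / 1.108×10⁻⁶ mol photons = 0.271.

Φ = 0.271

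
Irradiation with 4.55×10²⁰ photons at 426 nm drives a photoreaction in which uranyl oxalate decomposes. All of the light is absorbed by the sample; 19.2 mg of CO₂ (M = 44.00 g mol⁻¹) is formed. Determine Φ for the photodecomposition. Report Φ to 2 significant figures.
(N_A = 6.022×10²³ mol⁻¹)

Product: 19.2 mg / 44.00 g mol⁻¹ = 4.364×10⁻⁴ mol.
Moles of photons: 4.55×10²⁰ / 6.022×10²³ = 7.556×10⁻⁴ mol.
Φ = 4.364×10⁻⁴ mol / 7.556×10⁻⁴ mol photons = 0.58.

Φ = 0.58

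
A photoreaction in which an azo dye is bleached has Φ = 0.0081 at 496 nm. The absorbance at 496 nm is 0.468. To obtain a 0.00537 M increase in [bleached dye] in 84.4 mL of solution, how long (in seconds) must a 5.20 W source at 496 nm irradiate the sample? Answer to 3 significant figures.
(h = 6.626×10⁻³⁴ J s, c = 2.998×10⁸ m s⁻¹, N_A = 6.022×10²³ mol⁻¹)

Product: (0.00537 M)(0.0844 L) = 4.532×10⁻⁴ mol.
Photons that must be absorbed: 4.532×10⁻⁴ / 0.0081 = 0.05595 mol.
Fraction absorbed: 1 − 10^(−0.468) = 0.6596.
Incident photons needed: 0.05595 / 0.6596 = 0.08482 mol.
Photon energy: hc/λ = 4.005×10⁻¹⁹ J; per mole, 2.412×10⁵ J mol⁻¹.
Energy required: 0.08482 × 2.412×10⁵ = 2.046×10⁴ J.
Time: 2.046×10⁴ J / 5.2 W = 3930 s.

t ≈ 3930 s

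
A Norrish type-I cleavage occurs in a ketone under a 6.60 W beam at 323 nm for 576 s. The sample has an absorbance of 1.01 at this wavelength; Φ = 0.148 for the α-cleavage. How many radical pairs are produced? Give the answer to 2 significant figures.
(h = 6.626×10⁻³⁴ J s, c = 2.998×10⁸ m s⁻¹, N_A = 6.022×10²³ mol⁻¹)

Photon energy at 323 nm: hc/λ = (6.626×10⁻³⁴)(2.998×10⁸)/(323×10⁻⁹) = 6.150×10⁻¹⁹ J.
Energy delivered: (6.60 W)(576 s) = 3802 J.
Photons incident: 3802 / 6.150×10⁻¹⁹ = 6.182×10²¹, i.e. 6.182×10²¹/6.022×10²³ = 0.01027 mol.
Fraction absorbed: 1 − 10^(−1.01) = 0.9023.
Photons absorbed: 0.9023 × 0.01027 = 0.009267 mol.
Product: Φ × n_abs = 0.148 × 0.009267 = 0.001372 mol.
As a count: 0.001372 × 6.022×10²³ = 8.3×10²⁰.

8.3×10²⁰ radical pairs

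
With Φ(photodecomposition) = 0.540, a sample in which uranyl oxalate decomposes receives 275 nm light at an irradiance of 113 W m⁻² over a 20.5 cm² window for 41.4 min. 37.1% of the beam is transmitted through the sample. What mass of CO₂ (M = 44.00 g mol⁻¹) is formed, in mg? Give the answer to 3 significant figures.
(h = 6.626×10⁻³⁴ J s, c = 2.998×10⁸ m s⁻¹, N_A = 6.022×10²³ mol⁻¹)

Photon energy at 275 nm: hc/λ = (6.626×10⁻³⁴)(2.998×10⁸)/(275×10⁻⁹) = 7.224×10⁻¹⁹ J.
Energy delivered: (113 W m⁻²)(20.5×10⁻⁴ m²)(2484 s) = 575.4 J.
Photons incident: 575.4 / 7.224×10⁻¹⁹ = 7.965×10²⁰, i.e. 7.965×10²⁰/6.022×10²³ = 0.001323 mol.
Fraction absorbed: 1 − 37.1/100 = 0.6290.
Photons absorbed: 0.6290 × 0.001323 = 8.322×10⁻⁴ mol.
Product: Φ × n_abs = 0.540 × 8.322×10⁻⁴ = 4.494×10⁻⁴ mol.
Mass: 4.494×10⁻⁴ × 44.00 = 0.01977 g = 19.8 mg.

19.8 mg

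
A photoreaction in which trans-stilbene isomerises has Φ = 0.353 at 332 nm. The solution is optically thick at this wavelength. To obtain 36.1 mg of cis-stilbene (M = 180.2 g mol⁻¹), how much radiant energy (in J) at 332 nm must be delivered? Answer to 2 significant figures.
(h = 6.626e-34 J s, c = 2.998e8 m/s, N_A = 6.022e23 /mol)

Product: 36.1 mg / 180.2 g mol⁻¹ = 2.003e-4 mol.
Photons that must be absorbed: 2.003e-4 / 0.353 = 5.674e-4 mol.
Photon energy: hc/λ = 5.983e-19 J; per mole, 3.603e5 J mol⁻¹.
Energy required: 5.674e-4 × 3.603e5 = 200 J.

200 J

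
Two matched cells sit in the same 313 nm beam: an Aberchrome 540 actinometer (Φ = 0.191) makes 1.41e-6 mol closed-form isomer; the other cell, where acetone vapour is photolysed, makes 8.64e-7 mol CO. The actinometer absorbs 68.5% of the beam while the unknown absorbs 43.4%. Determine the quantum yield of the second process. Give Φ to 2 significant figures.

Φ = 0.18

Photons absorbed by the actinometer: 1.41e-6 / 0.191 = 7.382e-6 mol.
Incident flux: 7.382e-6 / 0.685 = 1.078e-5 einstein.
Absorbed by unknown: 0.434 × 1.078e-5 = 4.679e-6 mol.
Φ(unknown) = 8.64e-7 / 4.679e-6 = 0.18.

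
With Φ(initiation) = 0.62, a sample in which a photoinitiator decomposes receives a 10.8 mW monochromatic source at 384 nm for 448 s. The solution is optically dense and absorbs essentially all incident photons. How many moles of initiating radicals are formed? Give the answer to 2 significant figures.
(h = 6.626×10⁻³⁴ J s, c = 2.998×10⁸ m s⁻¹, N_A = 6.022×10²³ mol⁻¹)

Photon energy at 384 nm: hc/λ = (6.626×10⁻³⁴)(2.998×10⁸)/(384×10⁻⁹) = 5.173×10⁻¹⁹ J.
Energy delivered: (10.8 mW)(448 s) = 4.838 J.
Photons incident: 4.838 / 5.173×10⁻¹⁹ = 9.352×10¹⁸, i.e. 9.352×10¹⁸/6.022×10²³ = 1.553×10⁻⁵ mol.
Product: Φ × n_abs = 0.62 × 1.553×10⁻⁵ = 9.629×10⁻⁶ mol.

9.6×10⁻⁶ mol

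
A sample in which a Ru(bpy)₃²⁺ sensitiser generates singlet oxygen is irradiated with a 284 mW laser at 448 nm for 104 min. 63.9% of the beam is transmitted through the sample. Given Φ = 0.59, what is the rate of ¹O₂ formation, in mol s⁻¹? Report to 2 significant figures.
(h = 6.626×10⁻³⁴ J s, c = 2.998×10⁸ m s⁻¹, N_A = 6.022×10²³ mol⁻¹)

Photon energy at 448 nm: hc/λ = (6.626×10⁻³⁴)(2.998×10⁸)/(448×10⁻⁹) = 4.434×10⁻¹⁹ J.
Energy delivered: (284 mW)(6240 s) = 1772 J.
Photons incident: 1772 / 4.434×10⁻¹⁹ = 3.996×10²¹, i.e. 3.996×10²¹/6.022×10²³ = 0.006636 mol.
Fraction absorbed: 1 − 63.9/100 = 0.3610.
Photons absorbed: 0.3610 × 0.006636 = 0.002396 mol.
Product formed: 0.59 × 0.002396 = 0.001414 mol.
Rate: 0.001414 / 6240 s = 2.3×10⁻⁷ mol s⁻¹.

2.3×10⁻⁷ mol s⁻¹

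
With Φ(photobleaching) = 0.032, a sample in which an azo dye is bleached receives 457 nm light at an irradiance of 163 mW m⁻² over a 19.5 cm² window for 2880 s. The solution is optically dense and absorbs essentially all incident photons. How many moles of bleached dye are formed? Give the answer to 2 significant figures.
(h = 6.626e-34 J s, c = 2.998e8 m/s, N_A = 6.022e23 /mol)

Photon energy at 457 nm: hc/λ = (6.626e-34)(2.998e8)/(457e-9) = 4.347e-19 J.
Energy delivered: (163 mW m⁻²)(19.5e-4 m²)(2880 s) = 0.9154 J.
Photons incident: 0.9154 / 4.347e-19 = 2.106e18, i.e. 2.106e18/6.022e23 = 3.497e-6 mol.
Product: Φ × n_abs = 0.032 × 3.497e-6 = 1.119e-7 mol.

1.1e-7 mol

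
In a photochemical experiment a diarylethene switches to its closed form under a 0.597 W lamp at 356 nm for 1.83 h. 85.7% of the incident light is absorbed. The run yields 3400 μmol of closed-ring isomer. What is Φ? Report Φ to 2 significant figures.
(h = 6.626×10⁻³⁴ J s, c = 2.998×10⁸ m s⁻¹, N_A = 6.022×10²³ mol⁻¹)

Product: 3400 μmol = 0.00340 mol.
Photon energy at 356 nm: hc/λ = (6.626×10⁻³⁴)(2.998×10⁸)/(356×10⁻⁹) = 5.580×10⁻¹⁹ J.
Energy delivered: (0.597 W)(6588 s) = 3933 J.
Photons incident: 3933 / 5.580×10⁻¹⁹ = 7.048×10²¹, i.e. 7.048×10²¹/6.022×10²³ = 0.01170 mol.
Photons absorbed: 0.857 × 0.01170 = 0.01003 mol.
Φ = 0.00340 mol / 0.01003 mol photons = 0.34.

Φ = 0.34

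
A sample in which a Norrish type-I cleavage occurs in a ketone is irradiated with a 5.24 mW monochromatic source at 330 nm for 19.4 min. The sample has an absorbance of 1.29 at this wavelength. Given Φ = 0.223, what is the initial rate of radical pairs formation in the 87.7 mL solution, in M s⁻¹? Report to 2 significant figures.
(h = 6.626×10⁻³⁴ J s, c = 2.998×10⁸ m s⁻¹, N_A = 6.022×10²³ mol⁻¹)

3.5×10⁻⁸ M s⁻¹

Photon energy at 330 nm: hc/λ = (6.626×10⁻³⁴)(2.998×10⁸)/(330×10⁻⁹) = 6.020×10⁻¹⁹ J.
Energy delivered: (5.24 mW)(1164 s) = 6.099 J.
Photons incident: 6.099 / 6.020×10⁻¹⁹ = 1.013×10¹⁹, i.e. 1.013×10¹⁹/6.022×10²³ = 1.682×10⁻⁵ mol.
Fraction absorbed: 1 − 10^(−1.29) = 0.9487.
Photons absorbed: 0.9487 × 1.682×10⁻⁵ = 1.596×10⁻⁵ mol.
Product formed: 0.223 × 1.596×10⁻⁵ = 3.559×10⁻⁶ mol.
Rate: 3.559×10⁻⁶ mol / (1164 s × 0.0877 L) = 3.5×10⁻⁸ M s⁻¹.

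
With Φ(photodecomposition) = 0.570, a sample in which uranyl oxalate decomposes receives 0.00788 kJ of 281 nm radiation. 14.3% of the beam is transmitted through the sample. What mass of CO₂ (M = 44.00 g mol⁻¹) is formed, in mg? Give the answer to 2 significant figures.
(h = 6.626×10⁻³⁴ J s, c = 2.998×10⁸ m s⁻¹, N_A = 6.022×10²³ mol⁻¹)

0.40 mg

Photon energy at 281 nm: hc/λ = (6.626×10⁻³⁴)(2.998×10⁸)/(281×10⁻⁹) = 7.069×10⁻¹⁹ J.
Incident energy: 0.00788 kJ = 7.88 J.
Photons incident: 7.88 / 7.069×10⁻¹⁹ = 1.115×10¹⁹, i.e. 1.115×10¹⁹/6.022×10²³ = 1.852×10⁻⁵ mol.
Fraction absorbed: 1 − 14.3/100 = 0.8570.
Photons absorbed: 0.8570 × 1.852×10⁻⁵ = 1.587×10⁻⁵ mol.
Product: Φ × n_abs = 0.570 × 1.587×10⁻⁵ = 9.046×10⁻⁶ mol.
Mass: 9.046×10⁻⁶ × 44.00 = 3.980×10⁻⁴ g = 0.40 mg.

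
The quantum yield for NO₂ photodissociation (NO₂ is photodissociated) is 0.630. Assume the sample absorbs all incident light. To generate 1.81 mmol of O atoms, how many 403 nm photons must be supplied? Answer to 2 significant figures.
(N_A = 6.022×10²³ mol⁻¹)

Product: 1.81 mmol = 0.00181 mol.
Photons that must be absorbed: 0.00181 / 0.630 = 0.002873 mol.
Photon count: 0.002873 × 6.022×10²³ = 1.7×10²¹.

1.7×10²¹ photons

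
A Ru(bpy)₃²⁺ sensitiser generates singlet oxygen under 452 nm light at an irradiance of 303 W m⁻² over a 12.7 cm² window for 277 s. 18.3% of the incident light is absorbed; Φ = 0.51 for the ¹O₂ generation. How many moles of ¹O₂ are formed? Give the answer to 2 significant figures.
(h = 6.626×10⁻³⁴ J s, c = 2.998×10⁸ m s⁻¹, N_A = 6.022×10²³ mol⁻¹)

3.8×10⁻⁵ mol

Photon energy at 452 nm: hc/λ = (6.626×10⁻³⁴)(2.998×10⁸)/(452×10⁻⁹) = 4.395×10⁻¹⁹ J.
Energy delivered: (303 W m⁻²)(12.7×10⁻⁴ m²)(277 s) = 106.6 J.
Photons incident: 106.6 / 4.395×10⁻¹⁹ = 2.425×10²⁰, i.e. 2.425×10²⁰/6.022×10²³ = 4.027×10⁻⁴ mol.
Photons absorbed: 0.183 × 4.027×10⁻⁴ = 7.369×10⁻⁵ mol.
Product: Φ × n_abs = 0.51 × 7.369×10⁻⁵ = 3.758×10⁻⁵ mol.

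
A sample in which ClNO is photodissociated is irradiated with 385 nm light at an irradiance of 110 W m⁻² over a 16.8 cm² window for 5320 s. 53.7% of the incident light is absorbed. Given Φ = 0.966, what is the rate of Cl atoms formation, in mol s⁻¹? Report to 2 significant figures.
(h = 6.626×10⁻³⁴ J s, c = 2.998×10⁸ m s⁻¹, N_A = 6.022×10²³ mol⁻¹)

Photon energy at 385 nm: hc/λ = (6.626×10⁻³⁴)(2.998×10⁸)/(385×10⁻⁹) = 5.160×10⁻¹⁹ J.
Energy delivered: (110 W m⁻²)(16.8×10⁻⁴ m²)(5320 s) = 983.1 J.
Photons incident: 983.1 / 5.160×10⁻¹⁹ = 1.905×10²¹, i.e. 1.905×10²¹/6.022×10²³ = 0.003163 mol.
Photons absorbed: 0.537 × 0.003163 = 0.001699 mol.
Product formed: 0.966 × 0.001699 = 0.001641 mol.
Rate: 0.001641 / 5320 s = 3.1×10⁻⁷ mol s⁻¹.

3.1×10⁻⁷ mol s⁻¹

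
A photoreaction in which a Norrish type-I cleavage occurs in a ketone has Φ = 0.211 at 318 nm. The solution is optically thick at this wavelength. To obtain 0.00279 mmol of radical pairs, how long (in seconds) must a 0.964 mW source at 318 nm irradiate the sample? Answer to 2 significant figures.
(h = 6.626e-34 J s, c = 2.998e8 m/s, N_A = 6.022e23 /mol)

Product: 0.00279 mmol = 2.79e-6 mol.
Photons that must be absorbed: 2.79e-6 / 0.211 = 1.322e-5 mol.
Photon energy: hc/λ = 6.247e-19 J; per mole, 3.762e5 J mol⁻¹.
Energy required: 1.322e-5 × 3.762e5 = 4.973 J.
Time: 4.973 J / 0.000964 W = 5200 s.

t ≈ 5200 s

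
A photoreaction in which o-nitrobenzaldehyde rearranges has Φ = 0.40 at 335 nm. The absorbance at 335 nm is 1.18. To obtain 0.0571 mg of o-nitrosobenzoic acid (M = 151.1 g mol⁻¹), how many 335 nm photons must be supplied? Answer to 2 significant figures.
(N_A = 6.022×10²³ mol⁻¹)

6.1×10¹⁷ photons

Product: 0.0571 mg / 151.1 g mol⁻¹ = 3.779×10⁻⁷ mol.
Photons that must be absorbed: 3.779×10⁻⁷ / 0.40 = 9.448×10⁻⁷ mol.
Fraction absorbed: 1 − 10^(−1.18) = 0.9339.
Incident photons needed: 9.448×10⁻⁷ / 0.9339 = 1.012×10⁻⁶ mol.
Photon count: 1.012×10⁻⁶ × 6.022×10²³ = 6.1×10¹⁷.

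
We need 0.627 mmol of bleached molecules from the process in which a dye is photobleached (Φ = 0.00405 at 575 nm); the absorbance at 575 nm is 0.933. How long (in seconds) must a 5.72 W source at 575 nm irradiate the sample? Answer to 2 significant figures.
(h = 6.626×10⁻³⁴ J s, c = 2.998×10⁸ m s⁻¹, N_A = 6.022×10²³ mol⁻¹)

Product: 0.627 mmol = 6.27×10⁻⁴ mol.
Photons that must be absorbed: 6.27×10⁻⁴ / 0.00405 = 0.1548 mol.
Fraction absorbed: 1 − 10^(−0.933) = 0.8833.
Incident photons needed: 0.1548 / 0.8833 = 0.1753 mol.
Photon energy: hc/λ = 3.455×10⁻¹⁹ J; per mole, 2.081×10⁵ J mol⁻¹.
Energy required: 0.1753 × 2.081×10⁵ = 3.648×10⁴ J.
Time: 3.648×10⁴ J / 5.72 W = 6400 s.

t ≈ 6400 s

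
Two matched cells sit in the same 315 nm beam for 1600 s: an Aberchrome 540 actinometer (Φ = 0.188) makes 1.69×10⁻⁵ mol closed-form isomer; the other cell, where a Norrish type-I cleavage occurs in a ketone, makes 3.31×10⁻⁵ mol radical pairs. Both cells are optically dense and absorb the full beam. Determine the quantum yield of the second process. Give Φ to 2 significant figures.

Φ = 0.37

Photons absorbed by the actinometer: 1.69×10⁻⁵ / 0.188 = 8.989×10⁻⁵ mol.
Φ(unknown) = 3.31×10⁻⁵ / 8.989×10⁻⁵ = 0.37.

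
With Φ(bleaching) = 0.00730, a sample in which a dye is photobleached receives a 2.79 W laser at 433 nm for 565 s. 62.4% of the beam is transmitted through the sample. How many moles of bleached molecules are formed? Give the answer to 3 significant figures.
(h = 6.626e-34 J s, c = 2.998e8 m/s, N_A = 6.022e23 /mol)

Photon energy at 433 nm: hc/λ = (6.626e-34)(2.998e8)/(433e-9) = 4.588e-19 J.
Energy delivered: (2.79 W)(565 s) = 1576 J.
Photons incident: 1576 / 4.588e-19 = 3.435e21, i.e. 3.435e21/6.022e23 = 0.005704 mol.
Fraction absorbed: 1 − 62.4/100 = 0.3760.
Photons absorbed: 0.3760 × 0.005704 = 0.002145 mol.
Product: Φ × n_abs = 0.00730 × 0.002145 = 1.566e-5 mol.

1.57e-5 mol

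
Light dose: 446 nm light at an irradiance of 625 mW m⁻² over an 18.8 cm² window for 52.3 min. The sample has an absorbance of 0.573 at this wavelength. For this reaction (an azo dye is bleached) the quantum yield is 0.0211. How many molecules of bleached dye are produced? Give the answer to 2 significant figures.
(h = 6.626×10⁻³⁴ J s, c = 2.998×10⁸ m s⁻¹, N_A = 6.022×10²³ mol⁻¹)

Photon energy at 446 nm: hc/λ = (6.626×10⁻³⁴)(2.998×10⁸)/(446×10⁻⁹) = 4.454×10⁻¹⁹ J.
Energy delivered: (625 mW m⁻²)(18.8×10⁻⁴ m²)(3138 s) = 3.687 J.
Photons incident: 3.687 / 4.454×10⁻¹⁹ = 8.278×10¹⁸, i.e. 8.278×10¹⁸/6.022×10²³ = 1.375×10⁻⁵ mol.
Fraction absorbed: 1 − 10^(−0.573) = 0.7327.
Photons absorbed: 0.7327 × 1.375×10⁻⁵ = 1.007×10⁻⁵ mol.
Product: Φ × n_abs = 0.0211 × 1.007×10⁻⁵ = 2.125×10⁻⁷ mol.
As a count: 2.125×10⁻⁷ × 6.022×10²³ = 1.3×10¹⁷.

1.3×10¹⁷ molecules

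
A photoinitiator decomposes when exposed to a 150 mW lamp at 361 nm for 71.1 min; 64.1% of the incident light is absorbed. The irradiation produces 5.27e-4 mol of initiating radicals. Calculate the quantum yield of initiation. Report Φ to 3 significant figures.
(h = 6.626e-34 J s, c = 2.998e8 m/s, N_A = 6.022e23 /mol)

Photon energy at 361 nm: hc/λ = (6.626e-34)(2.998e8)/(361e-9) = 5.503e-19 J.
Energy delivered: (150 mW)(4266 s) = 639.9 J.
Photons incident: 639.9 / 5.503e-19 = 1.163e21, i.e. 1.163e21/6.022e23 = 0.001931 mol.
Photons absorbed: 0.641 × 0.001931 = 0.001238 mol.
Φ = 5.27e-4 mol / 0.001238 mol photons = 0.426.

Φ = 0.426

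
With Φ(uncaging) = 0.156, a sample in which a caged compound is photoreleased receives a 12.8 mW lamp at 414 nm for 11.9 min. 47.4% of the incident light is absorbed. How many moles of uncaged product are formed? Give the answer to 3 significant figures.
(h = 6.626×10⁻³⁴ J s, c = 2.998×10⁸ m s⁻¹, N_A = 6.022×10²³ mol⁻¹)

2.34×10⁻⁶ mol

Photon energy at 414 nm: hc/λ = (6.626×10⁻³⁴)(2.998×10⁸)/(414×10⁻⁹) = 4.798×10⁻¹⁹ J.
Energy delivered: (12.8 mW)(714 s) = 9.139 J.
Photons incident: 9.139 / 4.798×10⁻¹⁹ = 1.905×10¹⁹, i.e. 1.905×10¹⁹/6.022×10²³ = 3.163×10⁻⁵ mol.
Photons absorbed: 0.474 × 3.163×10⁻⁵ = 1.499×10⁻⁵ mol.
Product: Φ × n_abs = 0.156 × 1.499×10⁻⁵ = 2.338×10⁻⁶ mol.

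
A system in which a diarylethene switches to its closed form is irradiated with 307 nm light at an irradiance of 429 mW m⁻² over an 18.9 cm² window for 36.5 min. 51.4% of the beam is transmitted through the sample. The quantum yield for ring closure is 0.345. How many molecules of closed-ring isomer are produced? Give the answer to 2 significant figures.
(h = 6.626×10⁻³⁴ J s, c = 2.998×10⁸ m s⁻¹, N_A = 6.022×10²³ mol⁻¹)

Photon energy at 307 nm: hc/λ = (6.626×10⁻³⁴)(2.998×10⁸)/(307×10⁻⁹) = 6.471×10⁻¹⁹ J.
Energy delivered: (429 mW m⁻²)(18.9×10⁻⁴ m²)(2190 s) = 1.776 J.
Photons incident: 1.776 / 6.471×10⁻¹⁹ = 2.745×10¹⁸, i.e. 2.745×10¹⁸/6.022×10²³ = 4.558×10⁻⁶ mol.
Fraction absorbed: 1 − 51.4/100 = 0.4860.
Photons absorbed: 0.4860 × 4.558×10⁻⁶ = 2.215×10⁻⁶ mol.
Product: Φ × n_abs = 0.345 × 2.215×10⁻⁶ = 7.642×10⁻⁷ mol.
As a count: 7.642×10⁻⁷ × 6.022×10²³ = 4.6×10¹⁷.

4.6×10¹⁷ molecules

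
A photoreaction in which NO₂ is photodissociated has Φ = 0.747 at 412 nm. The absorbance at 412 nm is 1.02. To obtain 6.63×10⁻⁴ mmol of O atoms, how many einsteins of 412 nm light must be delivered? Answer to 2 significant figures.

Product: 6.63×10⁻⁴ mmol = 6.63×10⁻⁷ mol.
Photons that must be absorbed: 6.63×10⁻⁷ / 0.747 = 8.876×10⁻⁷ mol.
Fraction absorbed: 1 − 10^(−1.02) = 0.9045.
Incident photons needed: 8.876×10⁻⁷ / 0.9045 = 9.813×10⁻⁷ mol.

9.8×10⁻⁷ einstein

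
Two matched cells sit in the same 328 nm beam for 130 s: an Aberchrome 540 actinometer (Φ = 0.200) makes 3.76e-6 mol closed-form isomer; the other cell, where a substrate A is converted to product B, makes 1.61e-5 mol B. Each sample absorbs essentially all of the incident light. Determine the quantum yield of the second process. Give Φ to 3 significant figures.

Φ = 0.856

Photons absorbed by the actinometer: 3.76e-6 / 0.200 = 1.880e-5 mol.
Φ(unknown) = 1.61e-5 / 1.880e-5 = 0.856.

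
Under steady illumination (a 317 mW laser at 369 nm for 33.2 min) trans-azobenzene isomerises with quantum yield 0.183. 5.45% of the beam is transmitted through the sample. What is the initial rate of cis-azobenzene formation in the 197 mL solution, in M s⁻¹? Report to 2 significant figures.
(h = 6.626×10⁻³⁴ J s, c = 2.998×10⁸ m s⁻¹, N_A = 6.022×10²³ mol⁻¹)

8.6×10⁻⁷ M s⁻¹

Photon energy at 369 nm: hc/λ = (6.626×10⁻³⁴)(2.998×10⁸)/(369×10⁻⁹) = 5.383×10⁻¹⁹ J.
Energy delivered: (317 mW)(1992 s) = 631.5 J.
Photons incident: 631.5 / 5.383×10⁻¹⁹ = 1.173×10²¹, i.e. 1.173×10²¹/6.022×10²³ = 0.001948 mol.
Fraction absorbed: 1 − 5.45/100 = 0.9455.
Photons absorbed: 0.9455 × 0.001948 = 0.001842 mol.
Product formed: 0.183 × 0.001842 = 3.371×10⁻⁴ mol.
Rate: 3.371×10⁻⁴ mol / (1992 s × 0.197 L) = 8.6×10⁻⁷ M s⁻¹.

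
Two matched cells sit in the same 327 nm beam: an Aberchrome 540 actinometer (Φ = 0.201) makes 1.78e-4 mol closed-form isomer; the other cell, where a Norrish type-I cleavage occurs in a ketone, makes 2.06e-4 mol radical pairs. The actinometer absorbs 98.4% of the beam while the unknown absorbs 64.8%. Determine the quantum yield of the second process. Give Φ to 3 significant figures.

Photons absorbed by the actinometer: 1.78e-4 / 0.201 = 8.856e-4 mol.
Incident flux: 8.856e-4 / 0.984 = 9.000e-4 einstein.
Absorbed by unknown: 0.648 × 9.000e-4 = 5.832e-4 mol.
Φ(unknown) = 2.06e-4 / 5.832e-4 = 0.353.

Φ = 0.353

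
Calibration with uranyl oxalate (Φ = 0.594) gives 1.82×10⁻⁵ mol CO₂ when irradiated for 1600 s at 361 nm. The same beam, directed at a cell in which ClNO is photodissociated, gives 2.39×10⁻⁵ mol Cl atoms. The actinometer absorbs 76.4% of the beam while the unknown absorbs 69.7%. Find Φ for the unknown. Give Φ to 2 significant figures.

Φ = 0.86

Photons absorbed by the actinometer: 1.82×10⁻⁵ / 0.594 = 3.064×10⁻⁵ mol.
Incident flux: 3.064×10⁻⁵ / 0.764 = 4.010×10⁻⁵ einstein.
Absorbed by unknown: 0.697 × 4.010×10⁻⁵ = 2.795×10⁻⁵ mol.
Φ(unknown) = 2.39×10⁻⁵ / 2.795×10⁻⁵ = 0.86.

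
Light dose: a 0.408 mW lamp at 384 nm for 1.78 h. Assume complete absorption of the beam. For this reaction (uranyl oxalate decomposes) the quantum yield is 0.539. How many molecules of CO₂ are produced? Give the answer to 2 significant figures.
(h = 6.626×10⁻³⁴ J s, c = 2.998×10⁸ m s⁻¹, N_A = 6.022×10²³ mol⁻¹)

2.7×10¹⁸ molecules

Photon energy at 384 nm: hc/λ = (6.626×10⁻³⁴)(2.998×10⁸)/(384×10⁻⁹) = 5.173×10⁻¹⁹ J.
Energy delivered: (0.408 mW)(6408 s) = 2.614 J.
Photons incident: 2.614 / 5.173×10⁻¹⁹ = 5.053×10¹⁸, i.e. 5.053×10¹⁸/6.022×10²³ = 8.391×10⁻⁶ mol.
Product: Φ × n_abs = 0.539 × 8.391×10⁻⁶ = 4.523×10⁻⁶ mol.
As a count: 4.523×10⁻⁶ × 6.022×10²³ = 2.7×10¹⁸.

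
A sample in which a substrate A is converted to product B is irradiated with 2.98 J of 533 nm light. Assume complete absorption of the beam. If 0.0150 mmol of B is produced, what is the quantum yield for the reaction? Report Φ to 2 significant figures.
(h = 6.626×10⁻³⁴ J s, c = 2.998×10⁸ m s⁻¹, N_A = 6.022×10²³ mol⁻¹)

Product: 0.0150 mmol = 1.50×10⁻⁵ mol.
Photon energy at 533 nm: hc/λ = (6.626×10⁻³⁴)(2.998×10⁸)/(533×10⁻⁹) = 3.727×10⁻¹⁹ J.
Photons incident: 2.98 / 3.727×10⁻¹⁹ = 7.996×10¹⁸, i.e. 7.996×10¹⁸/6.022×10²³ = 1.328×10⁻⁵ mol.
Φ = 1.50×10⁻⁵ mol / 1.328×10⁻⁵ mol photons = 1.1.

Φ = 1.1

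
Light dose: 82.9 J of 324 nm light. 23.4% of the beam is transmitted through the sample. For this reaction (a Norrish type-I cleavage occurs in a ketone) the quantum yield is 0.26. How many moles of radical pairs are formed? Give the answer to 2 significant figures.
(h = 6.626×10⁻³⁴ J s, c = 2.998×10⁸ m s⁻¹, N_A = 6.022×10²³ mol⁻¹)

Photon energy at 324 nm: hc/λ = (6.626×10⁻³⁴)(2.998×10⁸)/(324×10⁻⁹) = 6.131×10⁻¹⁹ J.
Photons incident: 82.9 / 6.131×10⁻¹⁹ = 1.352×10²⁰, i.e. 1.352×10²⁰/6.022×10²³ = 2.245×10⁻⁴ mol.
Fraction absorbed: 1 − 23.4/100 = 0.7660.
Photons absorbed: 0.7660 × 2.245×10⁻⁴ = 1.720×10⁻⁴ mol.
Product: Φ × n_abs = 0.26 × 1.720×10⁻⁴ = 4.472×10⁻⁵ mol.

4.5×10⁻⁵ mol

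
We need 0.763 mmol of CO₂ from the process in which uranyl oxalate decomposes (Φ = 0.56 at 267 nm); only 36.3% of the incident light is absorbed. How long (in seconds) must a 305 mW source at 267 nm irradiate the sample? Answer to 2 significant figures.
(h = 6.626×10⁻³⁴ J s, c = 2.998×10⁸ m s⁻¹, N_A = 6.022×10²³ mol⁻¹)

Product: 0.763 mmol = 7.63×10⁻⁴ mol.
Photons that must be absorbed: 7.63×10⁻⁴ / 0.56 = 0.001362 mol.
Incident photons needed: 0.001362 / 0.363 = 0.003752 mol.
Photon energy: hc/λ = 7.440×10⁻¹⁹ J; per mole, 4.480×10⁵ J mol⁻¹.
Energy required: 0.003752 × 4.480×10⁵ = 1681 J.
Time: 1681 J / 0.305 W = 5500 s.

t ≈ 5500 s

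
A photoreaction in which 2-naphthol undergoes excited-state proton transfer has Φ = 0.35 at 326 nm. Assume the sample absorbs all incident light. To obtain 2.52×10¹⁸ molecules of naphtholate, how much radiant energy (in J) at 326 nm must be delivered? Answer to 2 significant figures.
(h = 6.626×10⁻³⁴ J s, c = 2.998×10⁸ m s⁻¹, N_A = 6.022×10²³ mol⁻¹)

4.4 J

Product: 2.52×10¹⁸ / 6.022×10²³ = 4.185×10⁻⁶ mol.
Photons that must be absorbed: 4.185×10⁻⁶ / 0.35 = 1.196×10⁻⁵ mol.
Photon energy: hc/λ = 6.093×10⁻¹⁹ J; per mole, 3.669×10⁵ J mol⁻¹.
Energy required: 1.196×10⁻⁵ × 3.669×10⁵ = 4.4 J.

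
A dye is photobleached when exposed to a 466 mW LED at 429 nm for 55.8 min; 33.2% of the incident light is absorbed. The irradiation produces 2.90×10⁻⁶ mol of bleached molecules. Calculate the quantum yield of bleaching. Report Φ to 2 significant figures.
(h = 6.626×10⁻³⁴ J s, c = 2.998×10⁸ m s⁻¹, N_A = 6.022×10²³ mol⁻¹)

Photon energy at 429 nm: hc/λ = (6.626×10⁻³⁴)(2.998×10⁸)/(429×10⁻⁹) = 4.630×10⁻¹⁹ J.
Energy delivered: (466 mW)(3348 s) = 1560 J.
Photons incident: 1560 / 4.630×10⁻¹⁹ = 3.369×10²¹, i.e. 3.369×10²¹/6.022×10²³ = 0.005594 mol.
Photons absorbed: 0.332 × 0.005594 = 0.001857 mol.
Φ = 2.90×10⁻⁶ mol / 0.001857 mol photons = 0.0016.

Φ = 0.0016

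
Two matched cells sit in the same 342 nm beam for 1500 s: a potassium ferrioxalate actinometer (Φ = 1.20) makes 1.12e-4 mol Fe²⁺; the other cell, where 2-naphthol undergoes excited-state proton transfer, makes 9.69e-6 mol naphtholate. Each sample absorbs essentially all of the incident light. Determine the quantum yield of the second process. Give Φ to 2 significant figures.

Photons absorbed by the actinometer: 1.12e-4 / 1.20 = 9.333e-5 mol.
Φ(unknown) = 9.69e-6 / 9.333e-5 = 0.10.

Φ = 0.10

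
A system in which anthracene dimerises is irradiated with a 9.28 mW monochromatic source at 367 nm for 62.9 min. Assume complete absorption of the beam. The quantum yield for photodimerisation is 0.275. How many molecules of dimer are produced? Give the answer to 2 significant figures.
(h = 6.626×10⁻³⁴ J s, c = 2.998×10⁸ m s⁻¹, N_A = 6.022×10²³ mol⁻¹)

Photon energy at 367 nm: hc/λ = (6.626×10⁻³⁴)(2.998×10⁸)/(367×10⁻⁹) = 5.413×10⁻¹⁹ J.
Energy delivered: (9.28 mW)(3774 s) = 35.02 J.
Photons incident: 35.02 / 5.413×10⁻¹⁹ = 6.470×10¹⁹, i.e. 6.470×10¹⁹/6.022×10²³ = 1.074×10⁻⁴ mol.
Product: Φ × n_abs = 0.275 × 1.074×10⁻⁴ = 2.954×10⁻⁵ mol.
As a count: 2.954×10⁻⁵ × 6.022×10²³ = 1.8×10¹⁹.

1.8×10¹⁹ molecules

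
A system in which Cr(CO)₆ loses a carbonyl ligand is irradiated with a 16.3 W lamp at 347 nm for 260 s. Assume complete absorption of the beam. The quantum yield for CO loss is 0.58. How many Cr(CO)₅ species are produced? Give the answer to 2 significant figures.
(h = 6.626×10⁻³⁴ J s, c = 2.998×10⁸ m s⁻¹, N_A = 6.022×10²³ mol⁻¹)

4.3×10²¹ species

Photon energy at 347 nm: hc/λ = (6.626×10⁻³⁴)(2.998×10⁸)/(347×10⁻⁹) = 5.725×10⁻¹⁹ J.
Energy delivered: (16.3 W)(260 s) = 4238 J.
Photons incident: 4238 / 5.725×10⁻¹⁹ = 7.403×10²¹, i.e. 7.403×10²¹/6.022×10²³ = 0.01229 mol.
Product: Φ × n_abs = 0.58 × 0.01229 = 0.007128 mol.
As a count: 0.007128 × 6.022×10²³ = 4.3×10²¹.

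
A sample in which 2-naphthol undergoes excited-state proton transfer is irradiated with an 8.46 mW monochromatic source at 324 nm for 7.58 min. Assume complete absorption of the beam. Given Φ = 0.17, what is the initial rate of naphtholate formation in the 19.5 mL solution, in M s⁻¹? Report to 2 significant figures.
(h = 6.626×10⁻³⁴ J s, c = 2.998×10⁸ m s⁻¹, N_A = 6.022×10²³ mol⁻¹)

2.0×10⁻⁷ M s⁻¹

Photon energy at 324 nm: hc/λ = (6.626×10⁻³⁴)(2.998×10⁸)/(324×10⁻⁹) = 6.131×10⁻¹⁹ J.
Energy delivered: (8.46 mW)(454.8 s) = 3.848 J.
Photons incident: 3.848 / 6.131×10⁻¹⁹ = 6.276×10¹⁸, i.e. 6.276×10¹⁸/6.022×10²³ = 1.042×10⁻⁵ mol.
Product formed: 0.17 × 1.042×10⁻⁵ = 1.771×10⁻⁶ mol.
Rate: 1.771×10⁻⁶ mol / (454.8 s × 0.0195 L) = 2.0×10⁻⁷ M s⁻¹.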